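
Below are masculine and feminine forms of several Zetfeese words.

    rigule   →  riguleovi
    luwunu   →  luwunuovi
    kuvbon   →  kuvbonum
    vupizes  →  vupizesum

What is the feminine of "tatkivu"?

vupizes and rigule both have last vowel 'e' yet inflect differently (vupizesum, riguleovi), so the last vowel is not what conditions the rule; whether the stem ends in a vowel or a consonant is.
"tatkivu" ends in a vowel. The stems ending in a vowel (luwunu → luwunuovi, rigule → riguleovi) add -ovi.
The other pattern: stems ending in a consonant add -um.
So tatkivu → tatkivuovi.

tatkivuovi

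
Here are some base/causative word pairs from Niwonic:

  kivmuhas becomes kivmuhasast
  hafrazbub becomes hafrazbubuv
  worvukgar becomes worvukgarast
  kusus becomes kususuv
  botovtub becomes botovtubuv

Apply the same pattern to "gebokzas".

gebokzasast

kusus and kivmuhas both end in -s yet inflect differently (kususuv, kivmuhasast), so the final letter is not what conditions the rule; the last vowel is.
"gebokzas" has last vowel 'a'. The stems whose last vowel is 'a' (kivmuhas → kivmuhasast, worvukgar → worvukgarast) add -ast.
So gebokzas → gebokzasast.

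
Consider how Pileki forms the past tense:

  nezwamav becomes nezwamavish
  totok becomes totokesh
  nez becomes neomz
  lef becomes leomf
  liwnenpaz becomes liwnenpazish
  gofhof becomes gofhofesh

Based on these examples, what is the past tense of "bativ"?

"bativ" has 2 vowels. The stems with 2 vowels (gofhof → gofhofesh, totok → totokesh) add -esh.
So bativ → bativesh.

bativesh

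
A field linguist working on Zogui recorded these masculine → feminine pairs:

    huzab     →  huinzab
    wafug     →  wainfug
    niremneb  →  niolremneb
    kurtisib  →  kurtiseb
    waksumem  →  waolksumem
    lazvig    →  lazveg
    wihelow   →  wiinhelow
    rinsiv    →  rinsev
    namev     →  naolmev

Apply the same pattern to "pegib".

pegeb

namev and rinsiv both end in -v yet inflect differently (naolmev, rinsev), so the final letter is not what conditions the rule; the last vowel is.
"pegib" has last vowel 'i'. The stems whose last vowel is 'i' (rinsiv → rinsev, kurtisib → kurtiseb, lazvig → lazveg) change the last vowel to 'e'.
The other patterns: stems whose last vowel is 'e' insert -ol- after the first vowel; stems whose last vowel is 'a', 'o' or 'u' insert -in- after the first vowel.
So pegib → pegeb.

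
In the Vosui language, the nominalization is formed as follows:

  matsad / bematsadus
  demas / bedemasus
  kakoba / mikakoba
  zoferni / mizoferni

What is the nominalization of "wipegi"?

miwipegi

matsad and kakoba both have last vowel 'a' yet inflect differently (bematsadus, mikakoba), so the last vowel is not what conditions the rule; whether the stem ends in a vowel or a consonant is.
"wipegi" ends in a vowel. The stems ending in a vowel (kakoba → mikakoba, zoferni → mizoferni) add the prefix mi-.
So wipegi → miwipegi.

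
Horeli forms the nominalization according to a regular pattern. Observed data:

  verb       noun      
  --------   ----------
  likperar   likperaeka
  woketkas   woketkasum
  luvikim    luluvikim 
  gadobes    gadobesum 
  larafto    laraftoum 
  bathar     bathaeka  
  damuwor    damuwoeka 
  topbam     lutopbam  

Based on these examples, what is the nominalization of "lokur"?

lokueka

"lokur" ends in -r. The stems ending in -r (damuwor → damuwoeka, bathar → bathaeka, likperar → likperaeka) drop the final letter and add -eka.
So lokur → lokueka.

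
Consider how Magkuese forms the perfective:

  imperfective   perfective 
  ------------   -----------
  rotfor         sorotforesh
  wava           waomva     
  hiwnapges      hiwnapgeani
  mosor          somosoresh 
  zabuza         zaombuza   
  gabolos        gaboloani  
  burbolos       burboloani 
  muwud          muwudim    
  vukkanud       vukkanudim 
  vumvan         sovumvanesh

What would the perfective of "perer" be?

sopereresh

burbolos and rotfor both have last vowel 'o' yet inflect differently (burboloani, sorotforesh), so the last vowel is not what conditions the rule; the final letter is.
"perer" ends in -r. The stems ending in -r (rotfor → sorotforesh, mosor → somosoresh) add so- … -esh around the stem.
So perer → sopereresh.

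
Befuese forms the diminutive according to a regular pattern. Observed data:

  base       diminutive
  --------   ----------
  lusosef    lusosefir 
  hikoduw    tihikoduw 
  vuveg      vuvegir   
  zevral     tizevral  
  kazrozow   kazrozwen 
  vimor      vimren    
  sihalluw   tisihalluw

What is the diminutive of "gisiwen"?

gisiwenir

kazrozow and hikoduw both end in -w yet inflect differently (kazrozwen, tihikoduw), so the final letter is not what conditions the rule; the last vowel is.
"gisiwen" has last vowel 'e'. The stems whose last vowel is 'e' (lusosef → lusosefir, vuveg → vuvegir) add -ir.
The other patterns: stems whose last vowel is 'o' delete the last vowel and add -en; stems whose last vowel is 'a' or 'u' add the prefix ti-.
So gisiwen → gisiwenir.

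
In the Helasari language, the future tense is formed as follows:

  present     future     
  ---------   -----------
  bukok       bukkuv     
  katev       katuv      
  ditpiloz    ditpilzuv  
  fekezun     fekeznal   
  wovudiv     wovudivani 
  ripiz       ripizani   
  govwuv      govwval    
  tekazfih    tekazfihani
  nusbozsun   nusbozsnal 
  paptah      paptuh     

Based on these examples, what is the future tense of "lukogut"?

lukogtal

"lukogut" has last vowel 'u'. The stems whose last vowel is 'u' (govwuv → govwval, nusbozsun → nusbozsnal, fekezun → fekeznal) delete the last vowel and add -al.
So lukogut → lukogtal.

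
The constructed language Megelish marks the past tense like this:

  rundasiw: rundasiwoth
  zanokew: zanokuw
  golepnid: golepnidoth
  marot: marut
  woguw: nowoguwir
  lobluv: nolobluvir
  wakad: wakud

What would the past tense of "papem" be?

woguw and rundasiw both end in -w yet inflect differently (nowoguwir, rundasiwoth), so the final letter is not what conditions the rule; the last vowel is.
"papem" has last vowel 'e'. The one such stem in the data (zanokew → zanokuw) changes the last vowel to 'u' (as do wakad, marot), so the same rule applies.
So papem → papum.

papum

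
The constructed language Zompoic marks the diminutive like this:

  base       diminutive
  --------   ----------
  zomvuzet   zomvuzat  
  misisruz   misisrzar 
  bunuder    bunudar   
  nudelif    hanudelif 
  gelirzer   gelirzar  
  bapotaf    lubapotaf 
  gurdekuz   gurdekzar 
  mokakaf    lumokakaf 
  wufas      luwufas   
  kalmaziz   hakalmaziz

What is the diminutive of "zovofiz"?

gurdekuz and kalmaziz both end in -z yet inflect differently (gurdekzar, hakalmaziz), so the final letter is not what conditions the rule; the last vowel is.
"zovofiz" has last vowel 'i'. The stems whose last vowel is 'i' (kalmaziz → hakalmaziz, nudelif → hanudelif) add the prefix ha-.
The other patterns: stems whose last vowel is 'u' delete the last vowel and add -ar; stems whose last vowel is 'a' add the prefix lu-; stems whose last vowel is 'e' change the last vowel to 'a'.
So zovofiz → hazovofiz.

hazovofiz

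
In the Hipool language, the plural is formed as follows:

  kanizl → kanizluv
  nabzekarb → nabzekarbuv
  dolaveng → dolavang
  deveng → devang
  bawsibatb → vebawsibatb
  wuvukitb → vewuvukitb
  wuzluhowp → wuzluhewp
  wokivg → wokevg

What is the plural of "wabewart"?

nabzekarb and bawsibatb both end in -b yet inflect differently (nabzekarbuv, vebawsibatb), so the final letter is not what conditions the rule; the second-to-last letter is.
"wabewart" has second-to-last letter 'r'. The one such stem in the data (nabzekarb → nabzekarbuv) adds -uv, so the same rule applies.
So wabewart → wabewartuv.

wabewartuv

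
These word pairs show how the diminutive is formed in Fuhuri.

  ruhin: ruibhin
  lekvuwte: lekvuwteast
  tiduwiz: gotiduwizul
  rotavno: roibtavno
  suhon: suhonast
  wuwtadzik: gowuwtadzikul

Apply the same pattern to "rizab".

suhon and ruhin both end in -n yet inflect differently (suhonast, ruibhin), so the final letter is not what conditions the rule; the first letter is.
"rizab" begins with r-. The stems beginning with r- (ruhin → ruibhin, rotavno → roibtavno) insert -ib- after the first vowel.
So rizab → riibzab.

riibzab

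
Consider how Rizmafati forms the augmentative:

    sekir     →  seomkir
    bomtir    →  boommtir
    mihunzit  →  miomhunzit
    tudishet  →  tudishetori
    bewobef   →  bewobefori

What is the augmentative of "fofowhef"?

mihunzit and tudishet both end in -t yet inflect differently (miomhunzit, tudishetori), so the final letter is not what conditions the rule; the last vowel is.
"fofowhef" has last vowel 'e'. The stems whose last vowel is 'e' (tudishet → tudishetori, bewobef → bewobefori) add -ori.
So fofowhef → fofowhefori.

fofowhefori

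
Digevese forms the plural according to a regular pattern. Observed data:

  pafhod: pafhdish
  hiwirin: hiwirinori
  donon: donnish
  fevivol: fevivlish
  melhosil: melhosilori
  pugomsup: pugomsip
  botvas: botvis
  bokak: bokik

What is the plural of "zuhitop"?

hiwirin and donon both end in -n yet inflect differently (hiwirinori, donnish), so the final letter is not what conditions the rule; the last vowel is.
"zuhitop" has last vowel 'o'. The stems whose last vowel is 'o' (donon → donnish, fevivol → fevivlish, pafhod → pafhdish) delete the last vowel and add -ish.
The other patterns: stems whose last vowel is 'i' add -ori; stems whose last vowel is 'a' or 'u' change the last vowel to 'i'.
So zuhitop → zuhitpish.

zuhitpish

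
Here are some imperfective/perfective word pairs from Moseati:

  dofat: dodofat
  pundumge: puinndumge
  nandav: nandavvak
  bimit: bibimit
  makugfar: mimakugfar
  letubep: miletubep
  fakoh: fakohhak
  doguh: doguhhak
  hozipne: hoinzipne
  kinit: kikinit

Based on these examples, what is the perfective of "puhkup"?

mipuhkup

"puhkup" ends in -p. The one such stem in the data (letubep → miletubep) adds the prefix mi-, so the same rule applies.
The other patterns: stems ending in -e insert -in- after the first vowel; stems ending in -h or -v double the final consonant and add -ak; stems ending in -t repeat the first consonant+vowel as a prefix.
So puhkup → mipuhkup.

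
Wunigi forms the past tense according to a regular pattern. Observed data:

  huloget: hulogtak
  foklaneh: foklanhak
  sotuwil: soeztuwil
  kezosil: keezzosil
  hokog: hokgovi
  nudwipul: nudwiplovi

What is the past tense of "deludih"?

sotuwil and nudwipul both end in -l yet inflect differently (soeztuwil, nudwiplovi), so the final letter is not what conditions the rule; the last vowel is.
"deludih" has last vowel 'i'. The stems whose last vowel is 'i' (sotuwil → soeztuwil, kezosil → keezzosil) insert -ez- after the first vowel.
So deludih → deezludih.

deezludih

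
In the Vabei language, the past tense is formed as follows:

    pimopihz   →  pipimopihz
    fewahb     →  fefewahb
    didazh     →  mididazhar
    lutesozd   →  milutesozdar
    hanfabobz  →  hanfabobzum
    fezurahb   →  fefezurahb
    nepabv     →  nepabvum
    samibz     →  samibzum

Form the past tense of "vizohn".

vivizohn

hanfabobz and pimopihz both end in -z yet inflect differently (hanfabobzum, pipimopihz), so the final letter is not what conditions the rule; the second-to-last letter is.
"vizohn" has second-to-last letter 'h'. The stems whose second-to-last letter is 'h' (pimopihz → pipimopihz, fewahb → fefewahb, fezurahb → fefezurahb) repeat the first consonant+vowel as a prefix.
The other patterns: stems whose second-to-last letter is 'b' add -um; stems whose second-to-last letter is 'z' add mi- … -ar around the stem.
So vizohn → vivizohn.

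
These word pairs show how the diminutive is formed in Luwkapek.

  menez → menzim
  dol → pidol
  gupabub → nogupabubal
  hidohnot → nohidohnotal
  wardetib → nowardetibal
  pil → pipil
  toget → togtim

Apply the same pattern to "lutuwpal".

nolutuwpalal

"lutuwpal" has 3 vowels. The stems with 3 vowels (wardetib → nowardetibal, gupabub → nogupabubal, hidohnot → nohidohnotal) add no- … -al around the stem.
So lutuwpal → nolutuwpalal.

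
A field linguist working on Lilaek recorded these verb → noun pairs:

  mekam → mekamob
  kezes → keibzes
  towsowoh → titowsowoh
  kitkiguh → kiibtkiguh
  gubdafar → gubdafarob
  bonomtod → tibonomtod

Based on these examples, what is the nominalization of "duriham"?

"duriham" has last vowel 'a'. The stems whose last vowel is 'a' (mekam → mekamob, gubdafar → gubdafarob) add -ob.
The other patterns: stems whose last vowel is 'o' add the prefix ti-; stems whose last vowel is 'e' or 'u' insert -ib- after the first vowel.
So duriham → durihamob.

durihamob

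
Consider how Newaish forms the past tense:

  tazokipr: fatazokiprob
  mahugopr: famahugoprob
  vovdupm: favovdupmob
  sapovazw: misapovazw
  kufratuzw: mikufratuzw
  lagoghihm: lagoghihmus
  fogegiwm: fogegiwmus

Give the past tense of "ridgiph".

faridgiphob

vovdupm and lagoghihm both end in -m yet inflect differently (favovdupmob, lagoghihmus), so the final letter is not what conditions the rule; the second-to-last letter is.
"ridgiph" has second-to-last letter 'p'. The stems whose second-to-last letter is 'p' (tazokipr → fatazokiprob, mahugopr → famahugoprob, vovdupm → favovdupmob) add fa- … -ob around the stem.
So ridgiph → faridgiphob.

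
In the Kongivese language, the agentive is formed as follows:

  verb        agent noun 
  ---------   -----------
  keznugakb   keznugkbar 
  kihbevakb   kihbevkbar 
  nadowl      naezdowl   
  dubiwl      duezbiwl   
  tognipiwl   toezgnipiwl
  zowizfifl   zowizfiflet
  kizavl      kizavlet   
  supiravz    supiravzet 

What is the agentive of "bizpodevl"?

bizpodevlet

"bizpodevl" has second-to-last letter 'v'. The stems whose second-to-last letter is 'v' (kizavl → kizavlet, supiravz → supiravzet) add -et.
The other patterns: stems whose second-to-last letter is 'k' delete the last vowel and add -ar; stems whose second-to-last letter is 'w' insert -ez- after the first vowel.
So bizpodevl → bizpodevlet.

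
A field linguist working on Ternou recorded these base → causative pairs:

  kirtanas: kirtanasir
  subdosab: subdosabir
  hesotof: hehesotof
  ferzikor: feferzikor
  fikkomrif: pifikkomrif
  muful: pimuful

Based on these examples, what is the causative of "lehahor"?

lelehahor

"lehahor" has last vowel 'o'. The stems whose last vowel is 'o' (hesotof → hehesotof, ferzikor → feferzikor) repeat the first consonant+vowel as a prefix.
So lehahor → lelehahor.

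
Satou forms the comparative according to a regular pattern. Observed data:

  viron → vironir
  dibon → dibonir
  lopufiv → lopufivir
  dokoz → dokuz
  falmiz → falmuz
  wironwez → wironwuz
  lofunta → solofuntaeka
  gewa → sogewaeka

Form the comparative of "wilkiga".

"wilkiga" ends in -a. The stems ending in -a (lofunta → solofuntaeka, gewa → sogewaeka) add so- … -eka around the stem.
The other patterns: stems ending in -n or -v add -ir; stems ending in -z change the last vowel to 'u'.
So wilkiga → sowilkigaeka.

sowilkigaeka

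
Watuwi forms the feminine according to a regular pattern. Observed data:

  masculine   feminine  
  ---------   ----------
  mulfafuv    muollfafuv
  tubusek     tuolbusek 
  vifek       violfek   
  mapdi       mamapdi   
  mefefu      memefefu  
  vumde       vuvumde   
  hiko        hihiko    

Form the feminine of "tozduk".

mulfafuv and mefefu both have last vowel 'u' yet inflect differently (muollfafuv, memefefu), so the last vowel is not what conditions the rule; whether the stem ends in a vowel or a consonant is.
"tozduk" ends in a consonant. The stems ending in a consonant (mulfafuv → muollfafuv, tubusek → tuolbusek, vifek → violfek) insert -ol- after the first vowel.
So tozduk → toolzduk.

toolzduk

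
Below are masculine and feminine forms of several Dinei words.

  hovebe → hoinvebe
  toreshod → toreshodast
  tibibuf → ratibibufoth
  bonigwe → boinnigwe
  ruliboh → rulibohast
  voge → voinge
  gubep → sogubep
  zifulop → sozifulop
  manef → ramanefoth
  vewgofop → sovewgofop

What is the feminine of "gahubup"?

sogahubup

"gahubup" ends in -p. The stems ending in -p (zifulop → sozifulop, vewgofop → sovewgofop, gubep → sogubep) add the prefix so-.
So gahubup → sogahubup.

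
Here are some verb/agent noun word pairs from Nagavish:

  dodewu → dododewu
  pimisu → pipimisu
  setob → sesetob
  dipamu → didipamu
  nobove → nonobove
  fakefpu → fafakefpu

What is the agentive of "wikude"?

Every pair shown (dodewu → dododewu, pimisu → pipimisu, setob → sesetob, …) follows the same rule: repeat the first consonant+vowel as a prefix.
So wikude → wiwikude.

wiwikude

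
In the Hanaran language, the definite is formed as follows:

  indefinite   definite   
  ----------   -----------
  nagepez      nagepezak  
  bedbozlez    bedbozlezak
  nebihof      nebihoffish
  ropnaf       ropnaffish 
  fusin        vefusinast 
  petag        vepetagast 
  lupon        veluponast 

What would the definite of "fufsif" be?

ropnaf and petag both have last vowel 'a' yet inflect differently (ropnaffish, vepetagast), so the last vowel is not what conditions the rule; the final letter is.
"fufsif" ends in -f. The stems ending in -f (nebihof → nebihoffish, ropnaf → ropnaffish) double the final consonant and add -ish.
The other patterns: stems ending in -z add -ak; stems ending in -g or -n add ve- … -ast around the stem.
So fufsif → fufsiffish.

fufsiffish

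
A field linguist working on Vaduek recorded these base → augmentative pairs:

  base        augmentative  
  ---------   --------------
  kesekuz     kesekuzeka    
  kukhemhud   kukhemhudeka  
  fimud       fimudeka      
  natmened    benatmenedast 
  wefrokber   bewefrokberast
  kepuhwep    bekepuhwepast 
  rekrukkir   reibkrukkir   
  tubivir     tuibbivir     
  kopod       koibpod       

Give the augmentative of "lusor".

luibsor

kukhemhud and natmened both end in -d yet inflect differently (kukhemhudeka, benatmenedast), so the final letter is not what conditions the rule; the last vowel is.
"lusor" has last vowel 'o'. The one such stem in the data (kopod → koibpod) inserts -ib- after the first vowel (as do rekrukkir, tubivir), so the same rule applies.
The other patterns: stems whose last vowel is 'u' add -eka; stems whose last vowel is 'e' add be- … -ast around the stem.
So lusor → luibsor.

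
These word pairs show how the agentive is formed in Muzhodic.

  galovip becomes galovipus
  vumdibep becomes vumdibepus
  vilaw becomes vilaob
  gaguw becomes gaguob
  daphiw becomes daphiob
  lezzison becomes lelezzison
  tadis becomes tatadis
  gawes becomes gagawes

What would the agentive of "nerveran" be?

nenerveran

galovip and daphiw both have last vowel 'i' yet inflect differently (galovipus, daphiob), so the last vowel is not what conditions the rule; the final letter is.
"nerveran" ends in -n. The one such stem in the data (lezzison → lelezzison) repeats the first consonant+vowel as a prefix (as do tadis, gawes), so the same rule applies.
The other patterns: stems ending in -p add -us; stems ending in -w drop the final letter and add -ob.
So nerveran → nenerveran.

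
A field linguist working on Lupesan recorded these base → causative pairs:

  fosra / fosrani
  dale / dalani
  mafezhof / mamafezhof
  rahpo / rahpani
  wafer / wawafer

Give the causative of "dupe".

"dupe" ends in a vowel. The stems ending in a vowel (fosra → fosrani, rahpo → rahpani, dale → dalani) drop the final letter and add -ani.
The other pattern: stems ending in a consonant repeat the first consonant+vowel as a prefix.
So dupe → dupani.

dupani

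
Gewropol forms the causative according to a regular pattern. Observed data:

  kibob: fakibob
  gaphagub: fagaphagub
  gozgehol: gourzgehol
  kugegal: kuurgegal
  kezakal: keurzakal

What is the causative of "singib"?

"singib" ends in -b. The stems ending in -b (kibob → fakibob, gaphagub → fagaphagub) add the prefix fa-.
The other pattern: stems ending in -l insert -ur- after the first vowel.
So singib → fasingib.

fasingib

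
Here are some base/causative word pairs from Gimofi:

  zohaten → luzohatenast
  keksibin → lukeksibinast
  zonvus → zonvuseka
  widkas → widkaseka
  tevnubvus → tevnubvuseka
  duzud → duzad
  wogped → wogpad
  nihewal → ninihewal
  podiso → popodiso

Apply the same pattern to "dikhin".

ludikhinast

zonvus and duzud both have last vowel 'u' yet inflect differently (zonvuseka, duzad), so the last vowel is not what conditions the rule; the final letter is.
"dikhin" ends in -n. The stems ending in -n (zohaten → luzohatenast, keksibin → lukeksibinast) add lu- … -ast around the stem.
So dikhin → ludikhinast.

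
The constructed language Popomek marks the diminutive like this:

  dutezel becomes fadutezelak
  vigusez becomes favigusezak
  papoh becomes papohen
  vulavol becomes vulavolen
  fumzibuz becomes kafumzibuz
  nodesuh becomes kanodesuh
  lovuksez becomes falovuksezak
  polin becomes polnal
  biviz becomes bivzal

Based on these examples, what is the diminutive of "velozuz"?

kavelozuz

biviz and lovuksez both end in -z yet inflect differently (bivzal, falovuksezak), so the final letter is not what conditions the rule; the last vowel is.
"velozuz" has last vowel 'u'. The stems whose last vowel is 'u' (nodesuh → kanodesuh, fumzibuz → kafumzibuz) add the prefix ka-.
So velozuz → kavelozuz.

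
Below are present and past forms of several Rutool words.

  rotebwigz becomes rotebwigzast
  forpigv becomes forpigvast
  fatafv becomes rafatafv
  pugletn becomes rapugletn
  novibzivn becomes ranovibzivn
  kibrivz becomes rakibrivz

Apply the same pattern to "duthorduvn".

raduthorduvn

forpigv and fatafv both end in -v yet inflect differently (forpigvast, rafatafv), so the final letter is not what conditions the rule; the second-to-last letter is.
"duthorduvn" has second-to-last letter 'v'. The stems whose second-to-last letter is 'v' (novibzivn → ranovibzivn, kibrivz → rakibrivz) add the prefix ra-.
The other pattern: stems whose second-to-last letter is 'g' add -ast.
So duthorduvn → raduthorduvn.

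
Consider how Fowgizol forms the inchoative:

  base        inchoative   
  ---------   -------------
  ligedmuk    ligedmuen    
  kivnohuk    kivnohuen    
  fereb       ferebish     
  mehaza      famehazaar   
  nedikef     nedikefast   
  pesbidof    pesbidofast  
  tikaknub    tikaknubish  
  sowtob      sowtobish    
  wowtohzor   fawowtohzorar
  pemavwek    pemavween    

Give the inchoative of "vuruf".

fereb and pemavwek both have last vowel 'e' yet inflect differently (ferebish, pemavween), so the last vowel is not what conditions the rule; the final letter is.
"vuruf" ends in -f. The stems ending in -f (nedikef → nedikefast, pesbidof → pesbidofast) add -ast.
So vuruf → vurufast.

vurufast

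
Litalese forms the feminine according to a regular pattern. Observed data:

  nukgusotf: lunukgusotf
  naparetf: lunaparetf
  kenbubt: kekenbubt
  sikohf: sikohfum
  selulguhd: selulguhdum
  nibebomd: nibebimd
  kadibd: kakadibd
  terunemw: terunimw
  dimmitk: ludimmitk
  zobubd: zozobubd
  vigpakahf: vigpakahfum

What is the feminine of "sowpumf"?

sowpimf

"sowpumf" has second-to-last letter 'm'. The stems whose second-to-last letter is 'm' (nibebomd → nibebimd, terunemw → terunimw) change the last vowel to 'i'.
So sowpumf → sowpimf.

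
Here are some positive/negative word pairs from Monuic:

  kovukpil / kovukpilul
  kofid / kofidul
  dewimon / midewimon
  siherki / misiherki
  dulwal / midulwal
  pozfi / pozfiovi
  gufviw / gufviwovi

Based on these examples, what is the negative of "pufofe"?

pufofeovi

kovukpil and dulwal both end in -l yet inflect differently (kovukpilul, midulwal), so the final letter is not what conditions the rule; the first letter is.
"pufofe" begins with p-. The one such stem in the data (pozfi → pozfiovi) adds -ovi, so the same rule applies.
The other patterns: stems beginning with k- add -ul; stems beginning with d- or s- add the prefix mi-.
So pufofe → pufofeovi.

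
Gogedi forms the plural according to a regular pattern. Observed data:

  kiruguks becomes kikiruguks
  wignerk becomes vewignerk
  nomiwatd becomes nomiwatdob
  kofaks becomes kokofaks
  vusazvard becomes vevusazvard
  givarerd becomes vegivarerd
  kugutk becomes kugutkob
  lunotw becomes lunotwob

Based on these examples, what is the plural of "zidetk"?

givarerd and nomiwatd both end in -d yet inflect differently (vegivarerd, nomiwatdob), so the final letter is not what conditions the rule; the second-to-last letter is.
"zidetk" has second-to-last letter 't'. The stems whose second-to-last letter is 't' (lunotw → lunotwob, nomiwatd → nomiwatdob, kugutk → kugutkob) add -ob.
The other patterns: stems whose second-to-last letter is 'r' add the prefix ve-; stems whose second-to-last letter is 'k' repeat the first consonant+vowel as a prefix.
So zidetk → zidetkob.

zidetkob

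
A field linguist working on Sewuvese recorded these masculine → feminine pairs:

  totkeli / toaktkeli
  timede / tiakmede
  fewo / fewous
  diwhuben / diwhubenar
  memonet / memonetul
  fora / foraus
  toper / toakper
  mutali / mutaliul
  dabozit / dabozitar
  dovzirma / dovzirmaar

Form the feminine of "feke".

fora and dovzirma both end in -a yet inflect differently (foraus, dovzirmaar), so the final letter is not what conditions the rule; the first letter is.
"feke" begins with f-. The stems beginning with f- (fora → foraus, fewo → fewous) add -us.
So feke → fekeus.

fekeus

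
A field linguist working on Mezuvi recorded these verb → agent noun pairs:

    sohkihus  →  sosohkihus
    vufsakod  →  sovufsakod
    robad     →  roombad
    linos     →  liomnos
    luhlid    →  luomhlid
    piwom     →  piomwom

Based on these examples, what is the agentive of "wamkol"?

waommkol

vufsakod and robad both end in -d yet inflect differently (sovufsakod, roombad), so the final letter is not what conditions the rule; the number of vowels is.
"wamkol" has 2 vowels. The stems with 2 vowels (robad → roombad, linos → liomnos, luhlid → luomhlid) insert -om- after the first vowel.
The other pattern: stems with 3 vowels add the prefix so-.
So wamkol → waommkol.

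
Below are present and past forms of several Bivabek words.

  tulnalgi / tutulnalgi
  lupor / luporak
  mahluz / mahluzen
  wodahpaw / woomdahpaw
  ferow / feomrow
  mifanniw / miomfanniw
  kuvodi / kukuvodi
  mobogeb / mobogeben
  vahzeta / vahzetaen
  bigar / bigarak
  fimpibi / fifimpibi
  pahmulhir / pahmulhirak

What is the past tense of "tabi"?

tatabi

"tabi" ends in -i. The stems ending in -i (kuvodi → kukuvodi, tulnalgi → tutulnalgi, fimpibi → fifimpibi) repeat the first consonant+vowel as a prefix.
So tabi → tatabi.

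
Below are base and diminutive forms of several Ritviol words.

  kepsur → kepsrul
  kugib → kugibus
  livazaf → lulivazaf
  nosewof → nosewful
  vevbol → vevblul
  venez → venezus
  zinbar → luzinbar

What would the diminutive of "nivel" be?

kepsur and zinbar both end in -r yet inflect differently (kepsrul, luzinbar), so the final letter is not what conditions the rule; the last vowel is.
"nivel" has last vowel 'e'. The one such stem in the data (venez → venezus) adds -us, so the same rule applies.
So nivel → nivelus.

nivelus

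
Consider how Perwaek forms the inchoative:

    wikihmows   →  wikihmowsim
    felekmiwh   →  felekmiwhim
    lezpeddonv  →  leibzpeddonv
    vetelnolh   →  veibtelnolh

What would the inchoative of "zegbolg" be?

felekmiwh and vetelnolh both end in -h yet inflect differently (felekmiwhim, veibtelnolh), so the final letter is not what conditions the rule; the second-to-last letter is.
"zegbolg" has second-to-last letter 'l'. The one such stem in the data (vetelnolh → veibtelnolh) inserts -ib- after the first vowel (as does lezpeddonv), so the same rule applies.
The other pattern: stems whose second-to-last letter is 'w' add -im.
So zegbolg → zeibgbolg.

zeibgbolg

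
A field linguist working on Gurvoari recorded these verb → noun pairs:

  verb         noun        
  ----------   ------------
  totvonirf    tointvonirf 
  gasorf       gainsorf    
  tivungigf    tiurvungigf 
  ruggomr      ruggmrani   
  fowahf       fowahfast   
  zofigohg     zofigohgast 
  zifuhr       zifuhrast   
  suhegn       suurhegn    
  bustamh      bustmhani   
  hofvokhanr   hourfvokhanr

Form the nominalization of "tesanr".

teursanr

gasorf and fowahf both end in -f yet inflect differently (gainsorf, fowahfast), so the final letter is not what conditions the rule; the second-to-last letter is.
"tesanr" has second-to-last letter 'n'. The one such stem in the data (hofvokhanr → hourfvokhanr) inserts -ur- after the first vowel (as do suhegn, tivungigf), so the same rule applies.
The other patterns: stems whose second-to-last letter is 'r' insert -in- after the first vowel; stems whose second-to-last letter is 'h' add -ast; stems whose second-to-last letter is 'm' delete the last vowel and add -ani.
So tesanr → teursanr.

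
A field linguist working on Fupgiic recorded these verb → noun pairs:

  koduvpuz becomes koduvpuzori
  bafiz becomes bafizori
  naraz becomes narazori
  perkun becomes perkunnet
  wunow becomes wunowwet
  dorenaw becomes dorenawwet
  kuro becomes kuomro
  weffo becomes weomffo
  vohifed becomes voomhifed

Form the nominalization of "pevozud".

peomvozud

koduvpuz and perkun both have last vowel 'u' yet inflect differently (koduvpuzori, perkunnet), so the last vowel is not what conditions the rule; the final letter is.
"pevozud" ends in -d. The one such stem in the data (vohifed → voomhifed) inserts -om- after the first vowel (as do kuro, weffo), so the same rule applies.
So pevozud → peomvozud.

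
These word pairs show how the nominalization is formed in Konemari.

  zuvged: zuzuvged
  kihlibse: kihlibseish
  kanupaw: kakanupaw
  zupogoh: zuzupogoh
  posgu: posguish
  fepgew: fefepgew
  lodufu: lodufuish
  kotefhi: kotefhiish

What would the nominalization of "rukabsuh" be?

rurukabsuh

zuvged and kihlibse both have last vowel 'e' yet inflect differently (zuzuvged, kihlibseish), so the last vowel is not what conditions the rule; whether the stem ends in a vowel or a consonant is.
"rukabsuh" ends in a consonant. The stems ending in a consonant (zupogoh → zuzupogoh, kanupaw → kakanupaw, zuvged → zuzuvged) repeat the first consonant+vowel as a prefix.
The other pattern: stems ending in a vowel add -ish.
So rukabsuh → rurukabsuh.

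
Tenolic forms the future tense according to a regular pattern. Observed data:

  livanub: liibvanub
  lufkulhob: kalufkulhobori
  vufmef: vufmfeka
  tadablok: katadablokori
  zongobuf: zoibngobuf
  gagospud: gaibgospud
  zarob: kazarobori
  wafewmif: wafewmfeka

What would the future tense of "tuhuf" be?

tuibhuf

lufkulhob and livanub both end in -b yet inflect differently (kalufkulhobori, liibvanub), so the final letter is not what conditions the rule; the last vowel is.
"tuhuf" has last vowel 'u'. The stems whose last vowel is 'u' (gagospud → gaibgospud, zongobuf → zoibngobuf, livanub → liibvanub) insert -ib- after the first vowel.
So tuhuf → tuibhuf.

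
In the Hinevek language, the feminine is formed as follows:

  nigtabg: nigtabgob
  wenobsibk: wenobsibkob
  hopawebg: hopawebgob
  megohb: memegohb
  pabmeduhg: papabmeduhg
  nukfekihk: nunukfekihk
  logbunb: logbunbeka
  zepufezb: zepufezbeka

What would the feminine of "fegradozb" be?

fegradozbeka

"fegradozb" has second-to-last letter 'z'. The one such stem in the data (zepufezb → zepufezbeka) adds -eka, so the same rule applies.
So fegradozb → fegradozbeka.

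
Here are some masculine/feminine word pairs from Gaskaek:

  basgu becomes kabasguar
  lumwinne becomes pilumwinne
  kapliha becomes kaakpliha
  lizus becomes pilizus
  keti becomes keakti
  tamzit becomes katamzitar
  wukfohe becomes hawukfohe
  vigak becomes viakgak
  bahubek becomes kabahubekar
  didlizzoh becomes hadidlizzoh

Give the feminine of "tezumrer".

"tezumrer" begins with t-. The one such stem in the data (tamzit → katamzitar) adds ka- … -ar around the stem, so the same rule applies.
The other patterns: stems beginning with l- add the prefix pi-; stems beginning with k- or v- insert -ak- after the first vowel; stems beginning with d- or w- add the prefix ha-.
So tezumrer → katezumrerar.

katezumrerar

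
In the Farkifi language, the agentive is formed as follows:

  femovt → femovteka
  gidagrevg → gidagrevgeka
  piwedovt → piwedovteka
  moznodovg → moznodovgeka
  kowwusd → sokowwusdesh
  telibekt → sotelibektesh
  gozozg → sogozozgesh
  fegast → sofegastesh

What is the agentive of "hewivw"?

hewivweka

femovt and telibekt both end in -t yet inflect differently (femovteka, sotelibektesh), so the final letter is not what conditions the rule; the second-to-last letter is.
"hewivw" has second-to-last letter 'v'. The stems whose second-to-last letter is 'v' (femovt → femovteka, gidagrevg → gidagrevgeka, piwedovt → piwedovteka) add -eka.
So hewivw → hewivweka.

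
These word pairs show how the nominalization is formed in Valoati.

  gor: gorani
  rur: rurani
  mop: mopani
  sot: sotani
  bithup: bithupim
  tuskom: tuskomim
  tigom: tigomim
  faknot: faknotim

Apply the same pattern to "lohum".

"lohum" has 2 vowels. The stems with 2 vowels (bithup → bithupim, tuskom → tuskomim, tigom → tigomim) add -im.
So lohum → lohumim.

lohumim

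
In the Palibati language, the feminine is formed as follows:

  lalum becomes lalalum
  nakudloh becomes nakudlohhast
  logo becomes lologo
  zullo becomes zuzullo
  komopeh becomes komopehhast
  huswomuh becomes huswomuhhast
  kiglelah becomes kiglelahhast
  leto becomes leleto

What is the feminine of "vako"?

nakudloh and zullo both have last vowel 'o' yet inflect differently (nakudlohhast, zuzullo), so the last vowel is not what conditions the rule; the final letter is.
"vako" ends in -o. The stems ending in -o (zullo → zuzullo, logo → lologo, leto → leleto) repeat the first consonant+vowel as a prefix.
The other pattern: stems ending in -h double the final consonant and add -ast.
So vako → vavako.

vavako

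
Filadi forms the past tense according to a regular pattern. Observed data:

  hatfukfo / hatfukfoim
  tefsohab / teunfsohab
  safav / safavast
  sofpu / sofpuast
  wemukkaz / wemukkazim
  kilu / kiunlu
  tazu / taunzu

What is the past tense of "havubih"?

havubihim

sofpu and kilu both end in -u yet inflect differently (sofpuast, kiunlu), so the final letter is not what conditions the rule; the first letter is.
"havubih" begins with h-. The one such stem in the data (hatfukfo → hatfukfoim) adds -im, so the same rule applies.
The other patterns: stems beginning with s- add -ast; stems beginning with k- or t- insert -un- after the first vowel.
So havubih → havubihim.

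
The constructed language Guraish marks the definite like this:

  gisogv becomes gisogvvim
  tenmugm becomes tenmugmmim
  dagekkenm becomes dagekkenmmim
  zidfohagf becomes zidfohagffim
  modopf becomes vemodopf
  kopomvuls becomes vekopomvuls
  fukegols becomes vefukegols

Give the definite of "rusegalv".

zidfohagf and modopf both end in -f yet inflect differently (zidfohagffim, vemodopf), so the final letter is not what conditions the rule; the second-to-last letter is.
"rusegalv" has second-to-last letter 'l'. The stems whose second-to-last letter is 'l' (kopomvuls → vekopomvuls, fukegols → vefukegols) add the prefix ve-.
So rusegalv → verusegalv.

verusegalv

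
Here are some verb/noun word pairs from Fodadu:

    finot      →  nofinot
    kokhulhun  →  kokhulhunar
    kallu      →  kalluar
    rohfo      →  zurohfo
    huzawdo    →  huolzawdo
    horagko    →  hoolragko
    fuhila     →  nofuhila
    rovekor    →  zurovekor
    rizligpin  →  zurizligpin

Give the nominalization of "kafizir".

rizligpin and kokhulhun both end in -n yet inflect differently (zurizligpin, kokhulhunar), so the final letter is not what conditions the rule; the first letter is.
"kafizir" begins with k-. The stems beginning with k- (kallu → kalluar, kokhulhun → kokhulhunar) add -ar.
The other patterns: stems beginning with r- add the prefix zu-; stems beginning with h- insert -ol- after the first vowel; stems beginning with f- add the prefix no-.
So kafizir → kafizirar.

kafizirar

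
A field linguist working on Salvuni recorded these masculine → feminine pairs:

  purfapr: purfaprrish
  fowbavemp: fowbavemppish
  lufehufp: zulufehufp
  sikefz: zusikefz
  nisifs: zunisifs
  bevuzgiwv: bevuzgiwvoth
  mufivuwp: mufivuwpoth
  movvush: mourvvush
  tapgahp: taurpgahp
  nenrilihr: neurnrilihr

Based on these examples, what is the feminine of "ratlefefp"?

zuratlefefp

fowbavemp and lufehufp both end in -p yet inflect differently (fowbavemppish, zulufehufp), so the final letter is not what conditions the rule; the second-to-last letter is.
"ratlefefp" has second-to-last letter 'f'. The stems whose second-to-last letter is 'f' (lufehufp → zulufehufp, sikefz → zusikefz, nisifs → zunisifs) add the prefix zu-.
So ratlefefp → zuratlefefp.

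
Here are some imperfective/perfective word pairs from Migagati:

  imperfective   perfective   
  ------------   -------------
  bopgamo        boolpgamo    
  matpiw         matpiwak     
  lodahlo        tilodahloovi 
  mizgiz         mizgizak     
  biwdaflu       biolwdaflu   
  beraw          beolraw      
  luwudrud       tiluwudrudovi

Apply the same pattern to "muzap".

matpiw and beraw both end in -w yet inflect differently (matpiwak, beolraw), so the final letter is not what conditions the rule; the first letter is.
"muzap" begins with m-. The stems beginning with m- (matpiw → matpiwak, mizgiz → mizgizak) add -ak.
The other patterns: stems beginning with b- insert -ol- after the first vowel; stems beginning with l- add ti- … -ovi around the stem.
So muzap → muzapak.

muzapak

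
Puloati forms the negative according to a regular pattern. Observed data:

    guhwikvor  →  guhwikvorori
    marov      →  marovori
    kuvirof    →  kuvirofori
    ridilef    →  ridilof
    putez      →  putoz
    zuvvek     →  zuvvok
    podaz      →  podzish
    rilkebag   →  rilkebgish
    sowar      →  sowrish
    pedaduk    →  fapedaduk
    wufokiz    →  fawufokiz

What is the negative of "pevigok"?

kuvirof and ridilef both end in -f yet inflect differently (kuvirofori, ridilof), so the final letter is not what conditions the rule; the last vowel is.
"pevigok" has last vowel 'o'. The stems whose last vowel is 'o' (guhwikvor → guhwikvorori, marov → marovori, kuvirof → kuvirofori) add -ori.
The other patterns: stems whose last vowel is 'e' change the last vowel to 'o'; stems whose last vowel is 'a' delete the last vowel and add -ish; stems whose last vowel is 'i' or 'u' add the prefix fa-.
So pevigok → pevigokori.

pevigokori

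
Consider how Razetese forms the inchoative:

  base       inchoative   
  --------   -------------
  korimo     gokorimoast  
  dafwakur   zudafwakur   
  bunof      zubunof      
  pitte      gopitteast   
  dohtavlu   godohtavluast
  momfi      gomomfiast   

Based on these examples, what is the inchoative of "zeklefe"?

gozeklefeast

"zeklefe" ends in a vowel. The stems ending in a vowel (korimo → gokorimoast, dohtavlu → godohtavluast, momfi → gomomfiast) add go- … -ast around the stem.
So zeklefe → gozeklefeast.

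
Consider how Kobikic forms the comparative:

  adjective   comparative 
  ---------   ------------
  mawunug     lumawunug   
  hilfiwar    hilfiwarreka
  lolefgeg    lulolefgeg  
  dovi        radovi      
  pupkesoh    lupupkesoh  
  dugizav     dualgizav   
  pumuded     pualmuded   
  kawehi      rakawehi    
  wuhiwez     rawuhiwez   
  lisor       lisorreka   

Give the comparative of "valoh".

luvaloh

"valoh" ends in -h. The one such stem in the data (pupkesoh → lupupkesoh) adds the prefix lu-, so the same rule applies.
The other patterns: stems ending in -i or -z add the prefix ra-; stems ending in -d or -v insert -al- after the first vowel; stems ending in -r double the final consonant and add -eka.
So valoh → luvaloh.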